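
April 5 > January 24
True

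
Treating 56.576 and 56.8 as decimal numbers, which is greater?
56.8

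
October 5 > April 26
True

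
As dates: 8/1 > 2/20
True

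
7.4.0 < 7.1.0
False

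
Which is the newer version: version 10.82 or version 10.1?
version 10.82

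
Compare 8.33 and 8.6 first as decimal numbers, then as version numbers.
As decimals: 8.33 < 8.6. As versions: v8.33 > v8.6 (minor version 33 > 6).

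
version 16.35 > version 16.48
False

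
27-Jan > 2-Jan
True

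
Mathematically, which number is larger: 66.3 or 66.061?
66.3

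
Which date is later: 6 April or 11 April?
11 April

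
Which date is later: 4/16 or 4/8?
4/16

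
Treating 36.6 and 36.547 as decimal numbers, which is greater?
36.6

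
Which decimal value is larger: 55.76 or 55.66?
55.76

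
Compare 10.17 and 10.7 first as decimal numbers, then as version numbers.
As decimals: 10.17 < 10.7. As versions: v10.17 > v10.7 (minor version 17 > 7).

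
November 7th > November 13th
False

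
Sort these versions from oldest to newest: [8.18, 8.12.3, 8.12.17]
[8.12.3, 8.12.17, 8.18]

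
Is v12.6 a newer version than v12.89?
No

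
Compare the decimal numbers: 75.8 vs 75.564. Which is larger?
75.8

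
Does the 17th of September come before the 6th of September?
No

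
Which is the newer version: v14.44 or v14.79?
v14.79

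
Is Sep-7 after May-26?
Yes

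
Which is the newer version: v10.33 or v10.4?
v10.33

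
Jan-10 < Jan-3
False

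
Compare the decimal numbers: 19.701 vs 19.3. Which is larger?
19.701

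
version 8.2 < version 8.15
True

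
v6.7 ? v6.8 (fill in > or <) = <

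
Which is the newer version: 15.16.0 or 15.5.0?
15.16.0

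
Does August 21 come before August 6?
No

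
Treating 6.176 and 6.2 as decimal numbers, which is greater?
6.2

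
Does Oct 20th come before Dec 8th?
Yes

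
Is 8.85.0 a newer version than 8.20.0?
Yes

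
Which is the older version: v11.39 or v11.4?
v11.4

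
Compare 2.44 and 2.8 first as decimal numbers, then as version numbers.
As decimals: 2.44 < 2.8. As versions: v2.44 > v2.8 (minor version 44 > 8).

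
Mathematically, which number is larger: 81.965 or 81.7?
81.965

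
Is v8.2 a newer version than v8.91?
No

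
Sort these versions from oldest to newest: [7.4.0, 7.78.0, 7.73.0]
[7.4.0, 7.73.0, 7.78.0]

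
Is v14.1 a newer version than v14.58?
No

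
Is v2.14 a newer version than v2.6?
Yes. Version numbers are compared segment by segment as integers, not as decimals: minor version 14 > 6, so v2.14 > v2.6 (even though the decimal 2.14 < 2.6).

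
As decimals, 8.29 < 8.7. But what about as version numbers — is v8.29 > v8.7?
True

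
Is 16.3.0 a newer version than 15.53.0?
Yes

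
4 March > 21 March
False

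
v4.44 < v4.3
False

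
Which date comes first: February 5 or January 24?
January 24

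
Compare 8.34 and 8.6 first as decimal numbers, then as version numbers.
As decimals: 8.34 < 8.6. As versions: v8.34 > v8.6 (minor version 34 > 6).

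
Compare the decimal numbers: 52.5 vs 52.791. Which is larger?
52.791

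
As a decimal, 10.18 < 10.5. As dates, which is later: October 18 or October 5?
October 18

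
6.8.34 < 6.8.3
False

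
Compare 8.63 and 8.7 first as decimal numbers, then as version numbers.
As decimals: 8.63 < 8.7. As versions: v8.63 > v8.7 (minor version 63 > 7).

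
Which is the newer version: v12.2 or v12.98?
v12.98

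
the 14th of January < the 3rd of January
False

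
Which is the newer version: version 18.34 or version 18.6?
version 18.34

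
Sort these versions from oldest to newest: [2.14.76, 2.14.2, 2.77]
[2.14.2, 2.14.76, 2.77]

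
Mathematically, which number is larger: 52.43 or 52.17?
52.43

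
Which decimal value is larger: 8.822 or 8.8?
8.822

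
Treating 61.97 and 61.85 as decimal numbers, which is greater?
61.97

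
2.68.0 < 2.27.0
False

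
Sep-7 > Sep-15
False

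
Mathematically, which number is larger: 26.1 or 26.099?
26.1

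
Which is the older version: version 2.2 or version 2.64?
version 2.2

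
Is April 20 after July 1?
No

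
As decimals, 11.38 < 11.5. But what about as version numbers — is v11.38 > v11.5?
True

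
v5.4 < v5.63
True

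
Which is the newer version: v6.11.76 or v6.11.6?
v6.11.76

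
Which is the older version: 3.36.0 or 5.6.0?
3.36.0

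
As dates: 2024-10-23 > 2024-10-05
True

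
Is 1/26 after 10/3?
No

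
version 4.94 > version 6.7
False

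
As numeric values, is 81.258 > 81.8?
False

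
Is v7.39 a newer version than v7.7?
Yes. Version numbers are compared segment by segment as integers, not as decimals: minor version 39 > 7, so v7.39 > v7.7 (even though the decimal 7.39 < 7.7).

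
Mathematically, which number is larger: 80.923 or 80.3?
80.923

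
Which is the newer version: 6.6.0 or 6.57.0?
6.57.0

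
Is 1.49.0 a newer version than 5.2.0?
No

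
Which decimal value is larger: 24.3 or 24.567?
24.567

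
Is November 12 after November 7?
Yes. Day 12 comes after day 7 in November — this is a date comparison, not a decimal one (the decimal 11.12 would be smaller than 11.7).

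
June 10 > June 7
True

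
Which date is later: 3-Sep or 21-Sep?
21-Sep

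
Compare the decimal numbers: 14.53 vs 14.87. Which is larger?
14.87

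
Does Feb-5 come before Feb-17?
Yes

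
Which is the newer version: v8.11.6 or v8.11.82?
v8.11.82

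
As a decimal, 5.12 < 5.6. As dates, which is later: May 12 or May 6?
May 12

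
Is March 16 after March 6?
Yes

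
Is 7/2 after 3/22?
Yes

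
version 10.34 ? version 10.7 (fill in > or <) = >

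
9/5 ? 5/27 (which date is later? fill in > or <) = >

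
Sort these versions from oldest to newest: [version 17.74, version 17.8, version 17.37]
[version 17.8, version 17.37, version 17.74]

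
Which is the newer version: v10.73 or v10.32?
v10.73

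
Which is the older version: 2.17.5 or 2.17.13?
2.17.5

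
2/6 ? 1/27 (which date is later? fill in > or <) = >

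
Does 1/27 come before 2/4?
Yes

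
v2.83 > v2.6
True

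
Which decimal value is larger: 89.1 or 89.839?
89.839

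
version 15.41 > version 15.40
True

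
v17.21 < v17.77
True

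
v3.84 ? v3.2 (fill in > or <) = >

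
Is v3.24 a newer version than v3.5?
Yes. Version numbers are compared segment by segment as integers, not as decimals: minor version 24 > 5, so v3.24 > v3.5 (even though the decimal 3.24 < 3.5).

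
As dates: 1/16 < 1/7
False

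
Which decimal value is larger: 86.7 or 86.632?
86.7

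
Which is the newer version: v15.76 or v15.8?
v15.76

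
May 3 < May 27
True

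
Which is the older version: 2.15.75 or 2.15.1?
2.15.1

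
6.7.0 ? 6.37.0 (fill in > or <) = <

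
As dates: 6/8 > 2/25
True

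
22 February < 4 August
True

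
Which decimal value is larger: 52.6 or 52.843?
52.843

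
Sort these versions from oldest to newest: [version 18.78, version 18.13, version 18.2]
[version 18.2, version 18.13, version 18.78]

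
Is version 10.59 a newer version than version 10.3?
Yes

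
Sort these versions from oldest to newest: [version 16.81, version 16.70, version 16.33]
[version 16.33, version 16.70, version 16.81]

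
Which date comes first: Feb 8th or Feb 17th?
Feb 8th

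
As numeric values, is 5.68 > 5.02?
True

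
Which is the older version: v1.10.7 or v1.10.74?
v1.10.7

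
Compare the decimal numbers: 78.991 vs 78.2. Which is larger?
78.991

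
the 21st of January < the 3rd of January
False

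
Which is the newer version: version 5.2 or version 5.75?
version 5.75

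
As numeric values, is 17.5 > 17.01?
True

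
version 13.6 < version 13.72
True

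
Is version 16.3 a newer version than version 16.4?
No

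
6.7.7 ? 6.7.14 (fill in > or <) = <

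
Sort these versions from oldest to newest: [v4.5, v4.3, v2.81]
[v2.81, v4.3, v4.5]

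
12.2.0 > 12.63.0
False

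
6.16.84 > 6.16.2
True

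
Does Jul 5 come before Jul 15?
Yes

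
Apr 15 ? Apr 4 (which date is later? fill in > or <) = >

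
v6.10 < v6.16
True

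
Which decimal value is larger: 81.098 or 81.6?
81.6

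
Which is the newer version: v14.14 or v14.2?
v14.14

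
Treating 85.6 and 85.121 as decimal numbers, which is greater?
85.6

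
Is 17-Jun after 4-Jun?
Yes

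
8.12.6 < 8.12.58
True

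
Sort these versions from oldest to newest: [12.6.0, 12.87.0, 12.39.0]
[12.6.0, 12.39.0, 12.87.0]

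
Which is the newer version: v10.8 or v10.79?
v10.79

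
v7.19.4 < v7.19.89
True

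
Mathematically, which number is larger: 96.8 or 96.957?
96.957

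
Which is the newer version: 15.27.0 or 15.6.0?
15.27.0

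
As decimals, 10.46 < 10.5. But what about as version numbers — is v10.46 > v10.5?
True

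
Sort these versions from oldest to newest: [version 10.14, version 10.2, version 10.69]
[version 10.2, version 10.14, version 10.69]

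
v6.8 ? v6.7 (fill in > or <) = >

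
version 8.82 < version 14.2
True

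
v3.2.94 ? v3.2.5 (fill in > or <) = >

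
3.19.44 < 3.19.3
False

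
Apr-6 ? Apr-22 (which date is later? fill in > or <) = <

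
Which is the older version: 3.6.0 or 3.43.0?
3.6.0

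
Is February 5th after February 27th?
No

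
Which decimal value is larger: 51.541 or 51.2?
51.541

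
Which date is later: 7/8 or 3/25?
7/8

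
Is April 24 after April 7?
Yes. Day 24 comes after day 7 in April — this is a date comparison, not a decimal one (the decimal 4.24 would be smaller than 4.7).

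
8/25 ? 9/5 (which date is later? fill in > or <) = <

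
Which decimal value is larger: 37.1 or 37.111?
37.111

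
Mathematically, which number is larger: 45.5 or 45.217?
45.5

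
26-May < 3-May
False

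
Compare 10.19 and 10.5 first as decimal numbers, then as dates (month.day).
As decimals: 10.19 < 10.5. As dates: 10/19 is later than 10/5 (day 19 > day 5).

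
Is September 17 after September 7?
Yes. Day 17 comes after day 7 in September — this is a date comparison, not a decimal one (the decimal 9.17 would be smaller than 9.7).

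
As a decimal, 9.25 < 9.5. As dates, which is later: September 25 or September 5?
September 25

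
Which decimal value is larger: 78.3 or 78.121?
78.3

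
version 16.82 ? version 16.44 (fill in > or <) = >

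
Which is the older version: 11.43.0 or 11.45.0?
11.43.0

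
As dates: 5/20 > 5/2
True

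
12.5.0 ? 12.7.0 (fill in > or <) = <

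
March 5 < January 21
False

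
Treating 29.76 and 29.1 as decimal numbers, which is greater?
29.76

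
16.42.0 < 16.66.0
True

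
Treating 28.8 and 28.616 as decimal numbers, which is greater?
28.8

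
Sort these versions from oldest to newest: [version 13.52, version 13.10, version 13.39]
[version 13.10, version 13.39, version 13.52]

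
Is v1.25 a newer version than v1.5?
Yes. Version numbers are compared segment by segment as integers, not as decimals: minor version 25 > 5, so v1.25 > v1.5 (even though the decimal 1.25 < 1.5).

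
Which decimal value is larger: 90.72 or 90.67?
90.72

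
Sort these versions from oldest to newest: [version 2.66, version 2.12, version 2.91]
[version 2.12, version 2.66, version 2.91]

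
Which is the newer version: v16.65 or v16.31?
v16.65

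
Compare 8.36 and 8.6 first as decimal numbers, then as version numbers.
As decimals: 8.36 < 8.6. As versions: v8.36 > v8.6 (minor version 36 > 6).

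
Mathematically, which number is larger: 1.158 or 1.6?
1.6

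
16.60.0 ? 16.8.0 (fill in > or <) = >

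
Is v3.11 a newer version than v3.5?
Yes. Version numbers are compared segment by segment as integers, not as decimals: minor version 11 > 5, so v3.11 > v3.5 (even though the decimal 3.11 < 3.5).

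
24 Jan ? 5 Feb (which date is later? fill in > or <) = <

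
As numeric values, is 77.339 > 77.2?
True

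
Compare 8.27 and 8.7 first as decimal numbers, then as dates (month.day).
As decimals: 8.27 < 8.7. As dates: 8/27 is later than 8/7 (day 27 > day 7).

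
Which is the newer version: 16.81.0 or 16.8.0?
16.81.0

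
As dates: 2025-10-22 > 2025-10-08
True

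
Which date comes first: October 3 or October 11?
October 3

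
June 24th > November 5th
False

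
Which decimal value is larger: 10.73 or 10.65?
10.73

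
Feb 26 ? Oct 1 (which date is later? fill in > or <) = <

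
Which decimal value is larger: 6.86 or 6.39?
6.86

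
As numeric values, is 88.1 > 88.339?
False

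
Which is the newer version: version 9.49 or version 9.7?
version 9.49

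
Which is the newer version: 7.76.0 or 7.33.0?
7.76.0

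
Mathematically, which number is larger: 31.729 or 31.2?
31.729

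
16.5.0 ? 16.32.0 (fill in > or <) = <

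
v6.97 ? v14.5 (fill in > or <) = <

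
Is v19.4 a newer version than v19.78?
No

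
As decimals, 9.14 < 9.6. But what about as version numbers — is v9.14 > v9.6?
True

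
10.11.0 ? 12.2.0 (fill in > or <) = <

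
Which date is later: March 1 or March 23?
March 23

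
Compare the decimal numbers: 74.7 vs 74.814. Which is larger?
74.814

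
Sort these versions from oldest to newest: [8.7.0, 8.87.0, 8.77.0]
[8.7.0, 8.77.0, 8.87.0]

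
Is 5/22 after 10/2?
No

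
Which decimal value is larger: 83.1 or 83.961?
83.961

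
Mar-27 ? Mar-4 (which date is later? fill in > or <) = >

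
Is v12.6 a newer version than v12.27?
No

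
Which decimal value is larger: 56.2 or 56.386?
56.386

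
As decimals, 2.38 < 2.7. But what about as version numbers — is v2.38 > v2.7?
True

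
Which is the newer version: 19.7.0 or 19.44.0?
19.44.0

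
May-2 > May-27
False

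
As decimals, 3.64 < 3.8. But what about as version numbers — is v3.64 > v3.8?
True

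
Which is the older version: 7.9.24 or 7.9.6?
7.9.6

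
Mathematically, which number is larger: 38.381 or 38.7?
38.7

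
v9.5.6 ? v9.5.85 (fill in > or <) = <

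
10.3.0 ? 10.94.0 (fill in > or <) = <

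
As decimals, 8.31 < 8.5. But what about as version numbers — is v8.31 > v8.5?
True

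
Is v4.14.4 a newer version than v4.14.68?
No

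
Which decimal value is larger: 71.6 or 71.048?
71.6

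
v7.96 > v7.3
True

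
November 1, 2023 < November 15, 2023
True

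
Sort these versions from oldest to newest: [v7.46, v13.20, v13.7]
[v7.46, v13.7, v13.20]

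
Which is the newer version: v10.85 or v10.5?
v10.85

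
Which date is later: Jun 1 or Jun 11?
Jun 11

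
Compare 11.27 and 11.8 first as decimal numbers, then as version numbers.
As decimals: 11.27 < 11.8. As versions: v11.27 > v11.8 (minor version 27 > 8).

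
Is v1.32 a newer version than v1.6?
Yes. Version numbers are compared segment by segment as integers, not as decimals: minor version 32 > 6, so v1.32 > v1.6 (even though the decimal 1.32 < 1.6).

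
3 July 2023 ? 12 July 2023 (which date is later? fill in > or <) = <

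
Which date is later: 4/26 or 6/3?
6/3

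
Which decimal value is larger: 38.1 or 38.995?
38.995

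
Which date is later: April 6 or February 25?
April 6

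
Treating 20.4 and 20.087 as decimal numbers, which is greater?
20.4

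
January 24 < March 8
True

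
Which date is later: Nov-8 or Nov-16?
Nov-16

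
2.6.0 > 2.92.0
False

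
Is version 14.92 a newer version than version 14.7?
Yes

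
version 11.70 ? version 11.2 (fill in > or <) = >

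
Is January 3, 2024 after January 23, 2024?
No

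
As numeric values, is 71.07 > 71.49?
False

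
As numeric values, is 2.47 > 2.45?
True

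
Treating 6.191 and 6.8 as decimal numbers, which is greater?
6.8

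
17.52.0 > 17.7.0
True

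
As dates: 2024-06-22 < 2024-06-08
False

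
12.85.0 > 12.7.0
True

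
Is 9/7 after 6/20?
Yes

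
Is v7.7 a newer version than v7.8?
No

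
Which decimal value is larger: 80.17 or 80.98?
80.98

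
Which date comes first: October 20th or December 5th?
October 20th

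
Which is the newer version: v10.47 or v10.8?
v10.47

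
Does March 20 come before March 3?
No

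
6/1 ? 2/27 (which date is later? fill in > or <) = >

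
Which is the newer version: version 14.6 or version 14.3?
version 14.6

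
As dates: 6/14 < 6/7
False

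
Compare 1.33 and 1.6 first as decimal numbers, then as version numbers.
As decimals: 1.33 < 1.6. As versions: v1.33 > v1.6 (minor version 33 > 6).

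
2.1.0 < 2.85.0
True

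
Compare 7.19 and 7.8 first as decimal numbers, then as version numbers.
As decimals: 7.19 < 7.8. As versions: v7.19 > v7.8 (minor version 19 > 8).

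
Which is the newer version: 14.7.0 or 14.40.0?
14.40.0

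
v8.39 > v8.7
True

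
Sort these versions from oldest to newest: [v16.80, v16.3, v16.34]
[v16.3, v16.34, v16.80]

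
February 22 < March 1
True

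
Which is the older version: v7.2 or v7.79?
v7.2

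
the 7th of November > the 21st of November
False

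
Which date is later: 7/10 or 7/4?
7/10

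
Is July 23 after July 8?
Yes. Day 23 comes after day 8 in July — this is a date comparison, not a decimal one (the decimal 7.23 would be smaller than 7.8).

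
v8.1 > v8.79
False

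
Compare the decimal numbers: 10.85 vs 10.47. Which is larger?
10.85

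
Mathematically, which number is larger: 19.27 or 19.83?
19.83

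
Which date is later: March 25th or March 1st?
March 25th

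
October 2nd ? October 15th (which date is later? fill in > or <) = <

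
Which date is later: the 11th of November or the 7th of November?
the 11th of November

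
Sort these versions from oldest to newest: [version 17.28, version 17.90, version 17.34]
[version 17.28, version 17.34, version 17.90]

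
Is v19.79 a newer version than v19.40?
Yes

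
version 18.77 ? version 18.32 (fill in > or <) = >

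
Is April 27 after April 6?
Yes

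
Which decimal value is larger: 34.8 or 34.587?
34.8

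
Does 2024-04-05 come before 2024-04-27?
Yes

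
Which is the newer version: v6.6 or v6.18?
v6.18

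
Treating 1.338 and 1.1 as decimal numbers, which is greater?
1.338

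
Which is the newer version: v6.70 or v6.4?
v6.70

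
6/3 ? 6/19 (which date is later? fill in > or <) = <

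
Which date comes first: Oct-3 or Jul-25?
Jul-25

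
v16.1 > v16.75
False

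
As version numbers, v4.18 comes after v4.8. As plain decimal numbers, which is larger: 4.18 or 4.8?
4.8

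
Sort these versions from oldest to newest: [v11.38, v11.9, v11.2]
[v11.2, v11.9, v11.38]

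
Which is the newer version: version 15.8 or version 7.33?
version 15.8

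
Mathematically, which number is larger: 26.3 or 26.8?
26.8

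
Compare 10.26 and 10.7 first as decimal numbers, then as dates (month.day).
As decimals: 10.26 < 10.7. As dates: 10/26 is later than 10/7 (day 26 > day 7).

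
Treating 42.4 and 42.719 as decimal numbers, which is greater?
42.719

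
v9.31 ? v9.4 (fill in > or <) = >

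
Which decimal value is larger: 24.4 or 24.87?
24.87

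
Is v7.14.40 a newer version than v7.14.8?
Yes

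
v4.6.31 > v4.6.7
True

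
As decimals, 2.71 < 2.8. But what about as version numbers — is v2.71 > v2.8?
True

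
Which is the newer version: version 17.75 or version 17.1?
version 17.75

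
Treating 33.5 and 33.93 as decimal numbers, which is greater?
33.93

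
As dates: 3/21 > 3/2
True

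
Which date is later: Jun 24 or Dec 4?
Dec 4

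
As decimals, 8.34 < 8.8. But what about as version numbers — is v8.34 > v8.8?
True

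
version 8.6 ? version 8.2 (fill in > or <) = >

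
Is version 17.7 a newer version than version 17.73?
No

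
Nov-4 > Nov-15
False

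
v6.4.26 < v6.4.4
False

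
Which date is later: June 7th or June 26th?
June 26th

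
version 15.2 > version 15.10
False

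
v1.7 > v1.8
False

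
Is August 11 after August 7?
Yes. Day 11 comes after day 7 in August — this is a date comparison, not a decimal one (the decimal 8.11 would be smaller than 8.7).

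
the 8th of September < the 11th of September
True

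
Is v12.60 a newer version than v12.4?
Yes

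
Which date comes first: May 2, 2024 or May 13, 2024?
May 2, 2024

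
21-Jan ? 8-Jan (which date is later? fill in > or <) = >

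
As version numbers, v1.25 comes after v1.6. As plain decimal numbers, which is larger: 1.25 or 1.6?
1.6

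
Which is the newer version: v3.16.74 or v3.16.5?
v3.16.74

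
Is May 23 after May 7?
Yes. Day 23 comes after day 7 in May — this is a date comparison, not a decimal one (the decimal 5.23 would be smaller than 5.7).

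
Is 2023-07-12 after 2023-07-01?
Yes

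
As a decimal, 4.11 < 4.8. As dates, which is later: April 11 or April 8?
April 11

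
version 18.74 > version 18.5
True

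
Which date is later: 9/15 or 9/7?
9/15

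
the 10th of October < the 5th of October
False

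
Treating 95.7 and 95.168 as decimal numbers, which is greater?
95.7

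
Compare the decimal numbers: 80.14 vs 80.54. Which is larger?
80.54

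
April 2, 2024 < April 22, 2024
True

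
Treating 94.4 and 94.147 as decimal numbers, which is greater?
94.4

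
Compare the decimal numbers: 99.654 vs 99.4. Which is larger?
99.654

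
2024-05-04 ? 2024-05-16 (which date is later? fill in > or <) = <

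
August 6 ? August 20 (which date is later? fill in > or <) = <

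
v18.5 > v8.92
True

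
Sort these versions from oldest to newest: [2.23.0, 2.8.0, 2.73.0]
[2.8.0, 2.23.0, 2.73.0]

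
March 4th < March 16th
True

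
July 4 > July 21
False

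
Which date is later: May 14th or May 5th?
May 14th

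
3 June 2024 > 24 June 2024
False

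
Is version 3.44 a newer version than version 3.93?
No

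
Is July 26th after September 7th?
No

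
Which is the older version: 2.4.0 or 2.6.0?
2.4.0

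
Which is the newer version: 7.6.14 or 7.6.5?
7.6.14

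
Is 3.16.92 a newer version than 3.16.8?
Yes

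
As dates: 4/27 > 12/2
False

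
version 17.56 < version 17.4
False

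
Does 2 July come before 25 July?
Yes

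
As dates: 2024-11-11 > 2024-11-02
True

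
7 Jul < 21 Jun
False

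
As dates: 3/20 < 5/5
True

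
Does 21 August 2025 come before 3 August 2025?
No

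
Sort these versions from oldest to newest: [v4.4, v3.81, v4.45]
[v3.81, v4.4, v4.45]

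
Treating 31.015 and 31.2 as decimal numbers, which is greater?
31.2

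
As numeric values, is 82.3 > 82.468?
False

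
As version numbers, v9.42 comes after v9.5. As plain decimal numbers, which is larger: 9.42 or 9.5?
9.5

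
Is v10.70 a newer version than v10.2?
Yes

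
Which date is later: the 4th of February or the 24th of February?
the 24th of February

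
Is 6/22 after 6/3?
Yes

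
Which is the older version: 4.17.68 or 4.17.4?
4.17.4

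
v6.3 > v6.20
False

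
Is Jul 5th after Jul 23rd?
No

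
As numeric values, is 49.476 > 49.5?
False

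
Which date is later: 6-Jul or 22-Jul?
22-Jul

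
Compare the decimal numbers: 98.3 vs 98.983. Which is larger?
98.983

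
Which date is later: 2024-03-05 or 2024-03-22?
2024-03-22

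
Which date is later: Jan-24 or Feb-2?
Feb-2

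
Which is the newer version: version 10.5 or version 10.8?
version 10.8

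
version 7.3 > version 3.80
True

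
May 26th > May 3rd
True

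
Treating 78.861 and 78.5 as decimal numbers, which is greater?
78.861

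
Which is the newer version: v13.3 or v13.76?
v13.76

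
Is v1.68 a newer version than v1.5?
Yes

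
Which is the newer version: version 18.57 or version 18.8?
version 18.57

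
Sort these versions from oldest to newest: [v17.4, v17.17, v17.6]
[v17.4, v17.6, v17.17]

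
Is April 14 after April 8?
Yes. Day 14 comes after day 8 in April — this is a date comparison, not a decimal one (the decimal 4.14 would be smaller than 4.8).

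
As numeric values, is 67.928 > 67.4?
True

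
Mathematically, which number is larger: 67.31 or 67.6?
67.6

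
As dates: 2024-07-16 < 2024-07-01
False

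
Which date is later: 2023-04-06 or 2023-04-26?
2023-04-26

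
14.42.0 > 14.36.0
True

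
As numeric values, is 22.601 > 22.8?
False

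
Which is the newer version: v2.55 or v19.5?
v19.5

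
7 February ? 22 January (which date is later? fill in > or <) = >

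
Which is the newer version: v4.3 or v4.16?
v4.16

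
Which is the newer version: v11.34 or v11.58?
v11.58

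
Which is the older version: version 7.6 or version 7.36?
version 7.6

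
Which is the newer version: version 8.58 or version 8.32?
version 8.58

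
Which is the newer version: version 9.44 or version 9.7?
version 9.44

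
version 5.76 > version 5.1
True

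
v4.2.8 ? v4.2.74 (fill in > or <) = <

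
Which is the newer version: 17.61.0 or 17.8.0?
17.61.0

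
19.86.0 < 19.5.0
False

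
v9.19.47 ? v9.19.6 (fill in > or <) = >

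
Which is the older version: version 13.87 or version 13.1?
version 13.1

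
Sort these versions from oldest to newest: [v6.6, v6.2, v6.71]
[v6.2, v6.6, v6.71]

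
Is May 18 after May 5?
Yes. Day 18 comes after day 5 in May — this is a date comparison, not a decimal one (the decimal 5.18 would be smaller than 5.5).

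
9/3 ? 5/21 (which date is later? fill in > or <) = >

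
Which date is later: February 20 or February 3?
February 20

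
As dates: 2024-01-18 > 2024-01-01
True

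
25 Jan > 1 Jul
False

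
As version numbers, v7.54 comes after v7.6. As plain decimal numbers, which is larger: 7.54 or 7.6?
7.6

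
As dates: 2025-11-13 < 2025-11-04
False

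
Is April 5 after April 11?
No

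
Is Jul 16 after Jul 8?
Yes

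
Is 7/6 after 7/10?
No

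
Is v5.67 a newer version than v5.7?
Yes. Version numbers are compared segment by segment as integers, not as decimals: minor version 67 > 7, so v5.67 > v5.7 (even though the decimal 5.67 < 5.7).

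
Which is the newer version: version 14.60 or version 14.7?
version 14.60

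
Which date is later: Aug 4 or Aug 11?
Aug 11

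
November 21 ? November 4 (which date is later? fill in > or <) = >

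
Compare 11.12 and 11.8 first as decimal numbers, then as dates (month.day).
As decimals: 11.12 < 11.8. As dates: 11/12 is later than 11/8 (day 12 > day 8).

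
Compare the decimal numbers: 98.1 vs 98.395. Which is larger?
98.395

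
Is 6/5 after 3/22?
Yes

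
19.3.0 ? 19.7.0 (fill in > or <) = <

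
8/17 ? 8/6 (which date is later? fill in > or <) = >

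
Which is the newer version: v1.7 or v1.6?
v1.7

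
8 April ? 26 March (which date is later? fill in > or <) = >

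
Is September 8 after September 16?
No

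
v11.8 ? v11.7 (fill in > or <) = >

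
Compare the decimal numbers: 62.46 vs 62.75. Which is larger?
62.75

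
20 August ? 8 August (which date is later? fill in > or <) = >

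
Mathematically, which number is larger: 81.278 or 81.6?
81.6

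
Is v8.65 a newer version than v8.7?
Yes. Version numbers are compared segment by segment as integers, not as decimals: minor version 65 > 7, so v8.65 > v8.7 (even though the decimal 8.65 < 8.7).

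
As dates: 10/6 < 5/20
False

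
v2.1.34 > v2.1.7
True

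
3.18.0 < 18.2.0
True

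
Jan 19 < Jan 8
False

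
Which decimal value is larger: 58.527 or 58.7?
58.7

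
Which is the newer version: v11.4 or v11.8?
v11.8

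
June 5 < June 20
True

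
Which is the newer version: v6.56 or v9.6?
v9.6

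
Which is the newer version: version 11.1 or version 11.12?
version 11.12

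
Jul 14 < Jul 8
False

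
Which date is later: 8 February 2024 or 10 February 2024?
10 February 2024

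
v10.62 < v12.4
True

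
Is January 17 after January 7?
Yes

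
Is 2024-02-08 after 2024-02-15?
No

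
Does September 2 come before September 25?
Yes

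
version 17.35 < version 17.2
False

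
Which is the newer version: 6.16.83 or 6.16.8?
6.16.83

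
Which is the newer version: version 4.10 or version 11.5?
version 11.5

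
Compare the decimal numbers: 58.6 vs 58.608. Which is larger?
58.608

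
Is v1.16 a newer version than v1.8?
Yes. Version numbers are compared segment by segment as integers, not as decimals: minor version 16 > 8, so v1.16 > v1.8 (even though the decimal 1.16 < 1.8).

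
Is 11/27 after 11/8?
Yes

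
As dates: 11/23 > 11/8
True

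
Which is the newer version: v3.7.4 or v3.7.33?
v3.7.33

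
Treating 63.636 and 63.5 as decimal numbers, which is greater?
63.636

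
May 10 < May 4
False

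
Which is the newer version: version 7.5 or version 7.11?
version 7.11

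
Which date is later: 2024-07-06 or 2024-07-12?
2024-07-12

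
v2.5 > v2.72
False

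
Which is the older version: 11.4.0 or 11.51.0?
11.4.0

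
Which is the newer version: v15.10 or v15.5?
v15.10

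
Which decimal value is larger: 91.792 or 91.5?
91.792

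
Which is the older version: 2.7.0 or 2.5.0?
2.5.0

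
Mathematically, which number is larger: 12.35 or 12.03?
12.35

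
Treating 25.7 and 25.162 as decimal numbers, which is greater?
25.7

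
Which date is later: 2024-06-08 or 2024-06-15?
2024-06-15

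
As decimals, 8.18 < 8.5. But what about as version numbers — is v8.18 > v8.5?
True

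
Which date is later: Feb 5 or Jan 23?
Feb 5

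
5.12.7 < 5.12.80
True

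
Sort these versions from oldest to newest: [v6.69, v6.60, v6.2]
[v6.2, v6.60, v6.69]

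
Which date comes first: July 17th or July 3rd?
July 3rd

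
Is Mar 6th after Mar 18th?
No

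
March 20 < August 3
True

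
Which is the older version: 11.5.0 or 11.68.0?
11.5.0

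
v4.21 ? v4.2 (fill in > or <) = >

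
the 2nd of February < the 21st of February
True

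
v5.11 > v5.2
True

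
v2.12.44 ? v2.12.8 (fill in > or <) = >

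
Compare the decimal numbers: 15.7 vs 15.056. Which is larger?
15.7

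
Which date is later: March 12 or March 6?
March 12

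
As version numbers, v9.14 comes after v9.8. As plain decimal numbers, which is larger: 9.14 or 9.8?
9.8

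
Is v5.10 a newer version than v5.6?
Yes. Version numbers are compared segment by segment as integers, not as decimals: minor version 10 > 6, so v5.10 > v5.6 (even though the decimal 5.10 < 5.6).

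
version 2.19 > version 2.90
False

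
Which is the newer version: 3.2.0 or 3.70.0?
3.70.0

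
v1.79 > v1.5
True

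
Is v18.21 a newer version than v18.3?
Yes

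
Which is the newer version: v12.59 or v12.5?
v12.59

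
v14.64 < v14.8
False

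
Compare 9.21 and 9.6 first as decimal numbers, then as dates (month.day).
As decimals: 9.21 < 9.6. As dates: 9/21 is later than 9/6 (day 21 > day 6).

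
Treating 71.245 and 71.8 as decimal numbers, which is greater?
71.8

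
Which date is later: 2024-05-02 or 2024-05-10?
2024-05-10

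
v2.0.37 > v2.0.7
True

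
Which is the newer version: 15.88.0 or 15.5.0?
15.88.0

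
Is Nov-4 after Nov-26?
No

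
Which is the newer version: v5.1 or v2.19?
v5.1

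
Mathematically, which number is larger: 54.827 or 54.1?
54.827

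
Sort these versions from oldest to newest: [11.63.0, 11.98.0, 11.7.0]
[11.7.0, 11.63.0, 11.98.0]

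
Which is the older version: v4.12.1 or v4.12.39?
v4.12.1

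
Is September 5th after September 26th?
No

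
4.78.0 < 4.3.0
False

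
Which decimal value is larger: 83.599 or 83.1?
83.599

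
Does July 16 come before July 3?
No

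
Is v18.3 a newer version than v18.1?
Yes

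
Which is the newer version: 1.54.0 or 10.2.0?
10.2.0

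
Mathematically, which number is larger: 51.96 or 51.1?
51.96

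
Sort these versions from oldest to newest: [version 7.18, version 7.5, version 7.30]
[version 7.5, version 7.18, version 7.30]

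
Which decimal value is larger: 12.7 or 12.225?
12.7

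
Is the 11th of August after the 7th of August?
Yes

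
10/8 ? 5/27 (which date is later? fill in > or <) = >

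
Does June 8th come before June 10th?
Yes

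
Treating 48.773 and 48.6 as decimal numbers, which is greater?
48.773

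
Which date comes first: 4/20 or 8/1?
4/20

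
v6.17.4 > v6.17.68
False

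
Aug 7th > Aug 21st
False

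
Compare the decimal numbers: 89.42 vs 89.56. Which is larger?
89.56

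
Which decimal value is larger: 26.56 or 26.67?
26.67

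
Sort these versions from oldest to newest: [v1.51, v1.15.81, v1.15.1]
[v1.15.1, v1.15.81, v1.51]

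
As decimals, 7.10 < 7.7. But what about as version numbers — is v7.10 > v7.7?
True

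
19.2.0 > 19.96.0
False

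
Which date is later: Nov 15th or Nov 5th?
Nov 15th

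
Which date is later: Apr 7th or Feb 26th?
Apr 7th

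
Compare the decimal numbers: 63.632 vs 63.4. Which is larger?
63.632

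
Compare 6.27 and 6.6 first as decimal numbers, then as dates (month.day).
As decimals: 6.27 < 6.6. As dates: 6/27 is later than 6/6 (day 27 > day 6).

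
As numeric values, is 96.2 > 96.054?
True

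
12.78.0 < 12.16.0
False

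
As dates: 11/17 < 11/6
False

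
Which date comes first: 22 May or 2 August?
22 May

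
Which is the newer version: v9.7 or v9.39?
v9.39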